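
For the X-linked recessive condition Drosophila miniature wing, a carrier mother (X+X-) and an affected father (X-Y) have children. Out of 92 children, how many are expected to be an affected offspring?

Cross: X+X- × X-Y
Offspring: 1 X+X-, 1 X+Y, 1 X-X-, 1 X-Y
Probability of an affected offspring: 2/4 = 1/2
Expected count = 1/2 × 92 = 46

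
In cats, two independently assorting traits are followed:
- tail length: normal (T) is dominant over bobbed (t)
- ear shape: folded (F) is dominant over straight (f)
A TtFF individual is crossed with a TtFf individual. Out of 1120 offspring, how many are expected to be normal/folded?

Dihybrid cross TtFF × TtFf — consider each gene separately:
tail length: Tt × Tt → 1 TT, 2 Tt, 1 tt → 3 T_ : 1 tt (out of 4)
ear shape: FF × Ff → 2 FF, 2 Ff → 4 F_ (out of 4)
Combine (counts out of 4 × 4 = 16): normal/folded (T_F_) = 3×4 = 12; bobbed/folded (ttF_) = 1×4 = 4
Phenotype counts (out of 16): 12 normal/folded, 4 bobbed/folded
normal/folded: 12 out of 16 → fraction 3/4
Expected count = 3/4 × 1120 = 840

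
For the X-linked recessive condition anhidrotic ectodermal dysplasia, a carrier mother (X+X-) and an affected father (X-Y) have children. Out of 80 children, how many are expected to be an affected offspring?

Cross: X+X- × X-Y
Offspring: 1 X+X-, 1 X+Y, 1 X-X-, 1 X-Y
Probability of an affected offspring: 2/4 = 1/2
Expected count = 1/2 × 80 = 40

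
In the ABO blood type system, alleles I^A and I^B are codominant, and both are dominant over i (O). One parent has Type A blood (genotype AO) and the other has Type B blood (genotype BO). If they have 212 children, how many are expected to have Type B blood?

Cross: AO × BO
Possible offspring genotypes: 1 AB, 1 AO, 1 BO, 1 OO
Blood type counts: 1 Type AB, 1 Type A, 1 Type B, 1 Type O
Probability of Type B: 1/4
Expected count = 1/4 × 212 = 53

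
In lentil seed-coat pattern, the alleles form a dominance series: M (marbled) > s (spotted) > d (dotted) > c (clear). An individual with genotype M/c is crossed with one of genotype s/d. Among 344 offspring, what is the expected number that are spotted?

Cross: M/c × s/d
Allele dominance: M > s > d > c
Offspring genotypes: 1 M/s, 1 M/d, 1 s/c, 1 d/c
Phenotype counts: 2 marbled, 1 spotted, 1 dotted
spotted: 1 out of 4 → fraction 1/4
Expected count = 1/4 × 344 = 86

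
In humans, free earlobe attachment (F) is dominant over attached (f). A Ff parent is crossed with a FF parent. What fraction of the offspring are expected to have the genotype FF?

Punnett square for Ff × FF:
Offspring genotypes: 2 FF, 2 Ff
Total offspring: 4
Count with target: 2
Probability: 2/4 = 1/2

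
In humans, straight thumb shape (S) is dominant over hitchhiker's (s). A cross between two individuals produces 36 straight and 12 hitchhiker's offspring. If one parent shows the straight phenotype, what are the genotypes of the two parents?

Observed offspring: 36 straight, 12 hitchhiker's
The observed ratio simplifies to 3:1. Hitchhiker's (ss) offspring appear, so each parent must contribute one s allele. The parent stated to show straight carries S, so it is Ss. The other parent is then either Ss or ss: Ss × ss would give a 1:1 split, whereas Ss × Ss gives 3:1 — matching the data. So both parents are heterozygous (Ss × Ss).
Parent genotypes: Ss × Ss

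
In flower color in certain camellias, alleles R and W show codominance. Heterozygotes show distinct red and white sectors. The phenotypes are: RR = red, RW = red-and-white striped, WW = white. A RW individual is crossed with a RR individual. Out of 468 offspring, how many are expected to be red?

Punnett square for RW × RR:
Offspring genotypes: 2 RR, 2 RW
Phenotype counts: 2 red, 2 red-and-white striped
red: 2 out of 4 → fraction 1/2
Expected count = 1/2 × 468 = 234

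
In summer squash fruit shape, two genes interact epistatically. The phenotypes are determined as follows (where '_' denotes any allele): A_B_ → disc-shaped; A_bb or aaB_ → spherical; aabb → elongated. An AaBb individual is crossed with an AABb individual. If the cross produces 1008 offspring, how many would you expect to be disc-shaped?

Cross: AaBb × AABb — consider each gene separately:
A gene: Aa × AA → 2 AA, 2 Aa → 4 A_ (out of 4)
B gene: Bb × Bb → 1 BB, 2 Bb, 1 bb → 3 B_ : 1 bb (out of 4)
Genotype classes (out of 4 × 4 = 16): A_B_ = 4×3 = 12; A_bb = 4×1 = 4
Apply the phenotype rules: A_B_ (12) → disc-shaped; A_bb (4) → spherical
Phenotype counts (out of 16): 12 disc-shaped, 4 spherical
disc-shaped: 12 out of 16 → fraction 3/4
Expected count = 3/4 × 1008 = 756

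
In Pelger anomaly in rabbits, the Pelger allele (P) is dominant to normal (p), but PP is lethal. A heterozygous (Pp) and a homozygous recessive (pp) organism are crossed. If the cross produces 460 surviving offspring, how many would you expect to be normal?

Cross: Pp × pp
Punnett square offspring (before lethality): 2 Pp, 2 pp
No PP offspring are produced in this cross.
normal: 2 out of 4 → fraction 1/2
Expected count = 1/2 × 460 = 230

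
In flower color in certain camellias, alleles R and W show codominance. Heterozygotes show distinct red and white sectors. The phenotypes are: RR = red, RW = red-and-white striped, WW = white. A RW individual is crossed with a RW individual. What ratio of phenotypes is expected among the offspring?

Punnett square for RW × RW:
Offspring genotypes: 1 RR, 2 RW, 1 WW
Phenotype counts: 1 red, 2 red-and-white striped, 1 white
Ratio: 1 red : 2 red-and-white striped : 1 white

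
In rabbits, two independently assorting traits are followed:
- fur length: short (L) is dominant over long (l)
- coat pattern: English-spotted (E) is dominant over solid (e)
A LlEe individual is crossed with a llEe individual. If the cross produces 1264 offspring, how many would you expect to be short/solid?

Dihybrid cross LlEe × llEe — consider each gene separately:
fur length: Ll × ll → 2 Ll, 2 ll → 2 L_ : 2 ll (out of 4)
coat pattern: Ee × Ee → 1 EE, 2 Ee, 1 ee → 3 E_ : 1 ee (out of 4)
Combine (counts out of 4 × 4 = 16): short/English-spotted (L_E_) = 2×3 = 6; short/solid (L_ee) = 2×1 = 2; long/English-spotted (llE_) = 2×3 = 6; long/solid (llee) = 2×1 = 2
Phenotype counts (out of 16): 6 short/English-spotted, 2 short/solid, 6 long/English-spotted, 2 long/solid
short/solid: 2 out of 16 → fraction 1/8
Expected count = 1/8 × 1264 = 158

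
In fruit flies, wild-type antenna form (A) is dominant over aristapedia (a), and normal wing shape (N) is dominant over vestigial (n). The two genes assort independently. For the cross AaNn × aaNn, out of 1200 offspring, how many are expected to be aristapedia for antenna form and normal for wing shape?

Dihybrid cross AaNn × aaNn — consider each gene separately:
antenna form: Aa × aa → 2 Aa, 2 aa → 2 A_ : 2 aa (out of 4)
wing shape: Nn × Nn → 1 NN, 2 Nn, 1 nn → 3 N_ : 1 nn (out of 4)
Looking for: aristapedia (aa) and normal (N_)
P(aristapedia) = 2/4, P(normal) = 3/4
P(both) = 2/4 × 3/4 = 6/16 = 3/8
Expected count = 3/8 × 1200 = 450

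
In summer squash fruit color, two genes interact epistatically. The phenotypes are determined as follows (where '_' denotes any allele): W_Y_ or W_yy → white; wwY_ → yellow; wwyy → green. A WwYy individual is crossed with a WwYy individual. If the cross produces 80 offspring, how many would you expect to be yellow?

Cross: WwYy × WwYy — consider each gene separately:
W gene: Ww × Ww → 1 WW, 2 Ww, 1 ww → 3 W_ : 1 ww (out of 4)
Y gene: Yy × Yy → 1 YY, 2 Yy, 1 yy → 3 Y_ : 1 yy (out of 4)
Genotype classes (out of 4 × 4 = 16): W_Y_ = 3×3 = 9; W_yy = 3×1 = 3; wwY_ = 1×3 = 3; wwyy = 1×1 = 1
Apply the phenotype rules: W_Y_ (9) + W_yy (3) → white; wwY_ (3) → yellow; wwyy (1) → green
Phenotype counts (out of 16): 12 white, 3 yellow, 1 green
yellow: 3 out of 16 → fraction 3/16
Expected count = 3/16 × 80 = 15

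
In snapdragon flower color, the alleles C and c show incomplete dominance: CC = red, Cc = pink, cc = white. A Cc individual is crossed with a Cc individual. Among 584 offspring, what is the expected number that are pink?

Punnett square for Cc × Cc:
Offspring genotypes: 1 CC, 2 Cc, 1 cc
Phenotype counts: 1 red, 2 pink, 1 white
pink: 2 out of 4 → fraction 1/2
Expected count = 1/2 × 584 = 292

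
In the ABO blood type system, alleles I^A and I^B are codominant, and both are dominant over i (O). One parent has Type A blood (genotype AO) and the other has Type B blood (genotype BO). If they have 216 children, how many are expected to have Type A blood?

Cross: AO × BO
Possible offspring genotypes: 1 AB, 1 AO, 1 BO, 1 OO
Blood type counts: 1 Type AB, 1 Type A, 1 Type B, 1 Type O
Probability of Type A: 1/4
Expected count = 1/4 × 216 = 54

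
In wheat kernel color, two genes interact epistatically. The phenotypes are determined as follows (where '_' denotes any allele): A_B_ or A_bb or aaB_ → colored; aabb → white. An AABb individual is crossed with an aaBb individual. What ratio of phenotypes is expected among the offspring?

Cross: AABb × aaBb — consider each gene separately:
A gene: AA × aa → 4 Aa → 4 A_ (out of 4)
B gene: Bb × Bb → 1 BB, 2 Bb, 1 bb → 3 B_ : 1 bb (out of 4)
Genotype classes (out of 4 × 4 = 16): A_B_ = 4×3 = 12; A_bb = 4×1 = 4
Apply the phenotype rules: A_B_ (12) + A_bb (4) → colored
Phenotype counts (out of 16): 16 colored
Ratio: all colored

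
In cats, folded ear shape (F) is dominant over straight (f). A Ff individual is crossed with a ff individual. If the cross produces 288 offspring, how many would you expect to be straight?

Punnett square for Ff × ff:
Offspring genotypes: 2 Ff, 2 ff
folded: 2, straight: 2
straight: 2 out of 4 → fraction 1/2
Expected count = 1/2 × 288 = 144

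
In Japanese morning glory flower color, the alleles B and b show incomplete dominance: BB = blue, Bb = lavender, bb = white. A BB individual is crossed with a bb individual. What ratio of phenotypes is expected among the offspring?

Punnett square for BB × bb:
Offspring genotypes: 4 Bb
Phenotype counts: 4 lavender
Ratio: all lavender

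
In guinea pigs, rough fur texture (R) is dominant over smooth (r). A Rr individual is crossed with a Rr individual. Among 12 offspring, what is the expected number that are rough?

Punnett square for Rr × Rr:
Offspring genotypes: 1 RR, 2 Rr, 1 rr
rough: 3, smooth: 1
rough: 3 out of 4 → fraction 3/4
Expected count = 3/4 × 12 = 9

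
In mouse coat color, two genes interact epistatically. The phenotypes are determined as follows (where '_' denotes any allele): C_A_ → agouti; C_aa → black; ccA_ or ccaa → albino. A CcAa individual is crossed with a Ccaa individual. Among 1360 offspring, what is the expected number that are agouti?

Cross: CcAa × Ccaa — consider each gene separately:
C gene: Cc × Cc → 1 CC, 2 Cc, 1 cc → 3 C_ : 1 cc (out of 4)
A gene: Aa × aa → 2 Aa, 2 aa → 2 A_ : 2 aa (out of 4)
Genotype classes (out of 4 × 4 = 16): C_A_ = 3×2 = 6; C_aa = 3×2 = 6; ccA_ = 1×2 = 2; ccaa = 1×2 = 2
Apply the phenotype rules: C_A_ (6) → agouti; C_aa (6) → black; ccA_ (2) + ccaa (2) → albino
Phenotype counts (out of 16): 6 agouti, 6 black, 4 albino
agouti: 6 out of 16 → fraction 3/8
Expected count = 3/8 × 1360 = 510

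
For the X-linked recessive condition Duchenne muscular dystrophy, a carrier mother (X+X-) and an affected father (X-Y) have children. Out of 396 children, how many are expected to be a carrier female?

Cross: X+X- × X-Y
Offspring: 1 X+X-, 1 X+Y, 1 X-X-, 1 X-Y
Probability of a carrier female: 1/4
Expected count = 1/4 × 396 = 99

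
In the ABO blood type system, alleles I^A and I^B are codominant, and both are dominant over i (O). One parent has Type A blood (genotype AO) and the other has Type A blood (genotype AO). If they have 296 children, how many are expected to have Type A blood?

Cross: AO × AO
Possible offspring genotypes: 1 AA, 2 AO, 1 OO
Blood type counts: 3 Type A, 1 Type O
Probability of Type A: 3/4
Expected count = 3/4 × 296 = 222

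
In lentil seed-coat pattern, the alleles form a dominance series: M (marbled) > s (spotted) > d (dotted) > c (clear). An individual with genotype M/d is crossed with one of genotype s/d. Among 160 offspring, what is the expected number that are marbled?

Cross: M/d × s/d
Allele dominance: M > s > d > c
Offspring genotypes: 1 M/s, 1 M/d, 1 s/d, 1 d/d
Phenotype counts: 2 marbled, 1 spotted, 1 dotted
marbled: 2 out of 4 → fraction 1/2
Expected count = 1/2 × 160 = 80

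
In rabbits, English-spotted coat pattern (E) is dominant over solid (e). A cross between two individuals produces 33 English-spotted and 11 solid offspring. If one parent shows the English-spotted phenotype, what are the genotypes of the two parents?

Observed offspring: 33 English-spotted, 11 solid
The observed ratio simplifies to 3:1. Solid (ee) offspring appear, so each parent must contribute one e allele. The parent stated to show English-spotted carries E, so it is Ee. The other parent is then either Ee or ee: Ee × ee would give a 1:1 split, whereas Ee × Ee gives 3:1 — matching the data. So both parents are heterozygous (Ee × Ee).
Parent genotypes: Ee × Ee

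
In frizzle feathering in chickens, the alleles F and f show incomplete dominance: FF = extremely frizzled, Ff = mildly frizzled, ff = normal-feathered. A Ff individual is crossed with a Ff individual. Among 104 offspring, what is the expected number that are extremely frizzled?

Punnett square for Ff × Ff:
Offspring genotypes: 1 FF, 2 Ff, 1 ff
Phenotype counts: 1 extremely frizzled, 2 mildly frizzled, 1 normal-feathered
extremely frizzled: 1 out of 4 → fraction 1/4
Expected count = 1/4 × 104 = 26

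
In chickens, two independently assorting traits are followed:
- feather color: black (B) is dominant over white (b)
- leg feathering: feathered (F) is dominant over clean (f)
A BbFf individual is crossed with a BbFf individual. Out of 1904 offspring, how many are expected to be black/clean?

Dihybrid cross BbFf × BbFf — consider each gene separately:
feather color: Bb × Bb → 1 BB, 2 Bb, 1 bb → 3 B_ : 1 bb (out of 4)
leg feathering: Ff × Ff → 1 FF, 2 Ff, 1 ff → 3 F_ : 1 ff (out of 4)
Combine (counts out of 4 × 4 = 16): black/feathered (B_F_) = 3×3 = 9; black/clean (B_ff) = 3×1 = 3; white/feathered (bbF_) = 1×3 = 3; white/clean (bbff) = 1×1 = 1
Phenotype counts (out of 16): 9 black/feathered, 3 black/clean, 3 white/feathered, 1 white/clean
black/clean: 3 out of 16 → fraction 3/16
Expected count = 3/16 × 1904 = 357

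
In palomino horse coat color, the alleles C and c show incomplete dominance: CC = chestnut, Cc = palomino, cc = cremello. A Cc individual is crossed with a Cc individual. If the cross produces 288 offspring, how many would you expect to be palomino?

Punnett square for Cc × Cc:
Offspring genotypes: 1 CC, 2 Cc, 1 cc
Phenotype counts: 1 chestnut, 2 palomino, 1 cremello
palomino: 2 out of 4 → fraction 1/2
Expected count = 1/2 × 288 = 144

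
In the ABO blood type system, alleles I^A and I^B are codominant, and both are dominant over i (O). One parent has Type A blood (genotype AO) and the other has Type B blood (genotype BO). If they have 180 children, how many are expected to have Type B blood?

Cross: AO × BO
Possible offspring genotypes: 1 AB, 1 AO, 1 BO, 1 OO
Blood type counts: 1 Type AB, 1 Type A, 1 Type B, 1 Type O
Probability of Type B: 1/4
Expected count = 1/4 × 180 = 45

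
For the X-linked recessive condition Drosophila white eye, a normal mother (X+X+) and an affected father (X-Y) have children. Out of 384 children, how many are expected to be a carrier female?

Cross: X+X+ × X-Y
Offspring: 2 X+X-, 2 X+Y
Probability of a carrier female: 2/4 = 1/2
Expected count = 1/2 × 384 = 192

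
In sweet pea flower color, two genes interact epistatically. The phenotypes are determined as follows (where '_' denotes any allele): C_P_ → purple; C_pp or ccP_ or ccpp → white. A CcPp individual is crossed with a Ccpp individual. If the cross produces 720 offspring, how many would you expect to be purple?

Cross: CcPp × Ccpp — consider each gene separately:
C gene: Cc × Cc → 1 CC, 2 Cc, 1 cc → 3 C_ : 1 cc (out of 4)
P gene: Pp × pp → 2 Pp, 2 pp → 2 P_ : 2 pp (out of 4)
Genotype classes (out of 4 × 4 = 16): C_P_ = 3×2 = 6; C_pp = 3×2 = 6; ccP_ = 1×2 = 2; ccpp = 1×2 = 2
Apply the phenotype rules: C_P_ (6) → purple; C_pp (6) + ccP_ (2) + ccpp (2) → white
Phenotype counts (out of 16): 6 purple, 10 white
purple: 6 out of 16 → fraction 3/8
Expected count = 3/8 × 720 = 270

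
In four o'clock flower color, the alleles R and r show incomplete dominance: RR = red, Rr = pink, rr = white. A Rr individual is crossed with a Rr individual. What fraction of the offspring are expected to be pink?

Punnett square for Rr × Rr:
Offspring genotypes: 1 RR, 2 Rr, 1 rr
Phenotype counts: 1 red, 2 pink, 1 white
pink: 2 out of 4
Probability: 2/4 = 1/2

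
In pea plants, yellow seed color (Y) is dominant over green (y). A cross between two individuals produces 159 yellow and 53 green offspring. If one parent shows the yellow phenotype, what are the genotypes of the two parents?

Observed offspring: 159 yellow, 53 green
The observed ratio simplifies to 3:1. Green (yy) offspring appear, so each parent must contribute one y allele. The parent stated to show yellow carries Y, so it is Yy. The other parent is then either Yy or yy: Yy × yy would give a 1:1 split, whereas Yy × Yy gives 3:1 — matching the data. So both parents are heterozygous (Yy × Yy).
Parent genotypes: Yy × Yy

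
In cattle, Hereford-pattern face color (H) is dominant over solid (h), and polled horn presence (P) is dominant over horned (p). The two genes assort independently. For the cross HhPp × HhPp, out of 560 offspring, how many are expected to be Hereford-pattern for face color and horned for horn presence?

Dihybrid cross HhPp × HhPp — consider each gene separately:
face color: Hh × Hh → 1 HH, 2 Hh, 1 hh → 3 H_ : 1 hh (out of 4)
horn presence: Pp × Pp → 1 PP, 2 Pp, 1 pp → 3 P_ : 1 pp (out of 4)
Looking for: Hereford-pattern (H_) and horned (pp)
P(Hereford-pattern) = 3/4, P(horned) = 1/4
P(both) = 3/4 × 1/4 = 3/16
Expected count = 3/16 × 560 = 105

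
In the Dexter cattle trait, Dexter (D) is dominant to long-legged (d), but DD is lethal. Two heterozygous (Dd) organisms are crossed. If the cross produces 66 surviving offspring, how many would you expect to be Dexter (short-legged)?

Cross: Dd × Dd
Punnett square offspring (before lethality): 1 DD, 2 Dd, 1 dd
The DD genotype is lethal (embryos die); surviving offspring: 2 Dd, 1 dd
Dexter (short-legged): 2 out of 3 → fraction 2/3
Expected count = 2/3 × 66 = 44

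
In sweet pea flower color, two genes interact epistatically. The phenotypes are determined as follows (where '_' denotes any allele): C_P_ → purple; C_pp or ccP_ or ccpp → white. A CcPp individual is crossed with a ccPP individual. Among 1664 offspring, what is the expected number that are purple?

Cross: CcPp × ccPP — consider each gene separately:
C gene: Cc × cc → 2 Cc, 2 cc → 2 C_ : 2 cc (out of 4)
P gene: Pp × PP → 2 PP, 2 Pp → 4 P_ (out of 4)
Genotype classes (out of 4 × 4 = 16): C_P_ = 2×4 = 8; ccP_ = 2×4 = 8
Apply the phenotype rules: C_P_ (8) → purple; ccP_ (8) → white
Phenotype counts (out of 16): 8 purple, 8 white
purple: 8 out of 16 → fraction 1/2
Expected count = 1/2 × 1664 = 832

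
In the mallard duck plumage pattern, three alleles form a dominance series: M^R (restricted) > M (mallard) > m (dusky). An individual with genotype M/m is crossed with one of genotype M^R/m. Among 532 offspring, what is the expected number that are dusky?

Cross: M/m × M^R/m
Allele dominance: M^R > M > m
Offspring genotypes: 1 M^R/M, 1 M/m, 1 M^R/m, 1 m/m
Phenotype counts: 2 restricted, 1 mallard, 1 dusky
dusky: 1 out of 4 → fraction 1/4
Expected count = 1/4 × 532 = 133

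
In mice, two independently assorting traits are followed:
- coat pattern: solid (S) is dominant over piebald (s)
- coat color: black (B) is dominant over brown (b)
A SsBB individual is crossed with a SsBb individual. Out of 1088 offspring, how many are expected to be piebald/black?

Dihybrid cross SsBB × SsBb — consider each gene separately:
coat pattern: Ss × Ss → 1 SS, 2 Ss, 1 ss → 3 S_ : 1 ss (out of 4)
coat color: BB × Bb → 2 BB, 2 Bb → 4 B_ (out of 4)
Combine (counts out of 4 × 4 = 16): solid/black (S_B_) = 3×4 = 12; piebald/black (ssB_) = 1×4 = 4
Phenotype counts (out of 16): 12 solid/black, 4 piebald/black
piebald/black: 4 out of 16 → fraction 1/4
Expected count = 1/4 × 1088 = 272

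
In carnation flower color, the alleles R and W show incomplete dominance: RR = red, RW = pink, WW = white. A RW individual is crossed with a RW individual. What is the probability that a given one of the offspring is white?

Punnett square for RW × RW:
Offspring genotypes: 1 RR, 2 RW, 1 WW
Phenotype counts: 1 red, 2 pink, 1 white
white: 1 out of 4
Probability: 1/4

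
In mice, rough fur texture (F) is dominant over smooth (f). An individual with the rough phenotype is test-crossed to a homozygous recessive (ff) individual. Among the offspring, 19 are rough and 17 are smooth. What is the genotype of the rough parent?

Test cross: ? × ff
Offspring: 19 rough, 17 smooth — approximately 1:1.
A 1:1 ratio in a test cross indicates the unknown parent is heterozygous (Ff).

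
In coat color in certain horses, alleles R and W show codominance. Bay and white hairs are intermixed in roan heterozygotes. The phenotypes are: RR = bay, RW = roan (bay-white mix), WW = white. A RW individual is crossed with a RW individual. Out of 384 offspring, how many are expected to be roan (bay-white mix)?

Punnett square for RW × RW:
Offspring genotypes: 1 RR, 2 RW, 1 WW
Phenotype counts: 1 bay, 2 roan (bay-white mix), 1 white
roan (bay-white mix): 2 out of 4 → fraction 1/2
Expected count = 1/2 × 384 = 192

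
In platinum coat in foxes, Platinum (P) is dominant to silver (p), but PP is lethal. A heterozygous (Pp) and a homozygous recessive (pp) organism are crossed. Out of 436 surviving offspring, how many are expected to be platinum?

Cross: Pp × pp
Punnett square offspring (before lethality): 2 Pp, 2 pp
No PP offspring are produced in this cross.
platinum: 2 out of 4 → fraction 1/2
Expected count = 1/2 × 436 = 218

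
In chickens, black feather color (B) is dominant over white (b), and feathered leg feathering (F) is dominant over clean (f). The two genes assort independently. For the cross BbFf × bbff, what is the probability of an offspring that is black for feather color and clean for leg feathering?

Dihybrid cross BbFf × bbff — consider each gene separately:
feather color: Bb × bb → 2 Bb, 2 bb → 2 B_ : 2 bb (out of 4)
leg feathering: Ff × ff → 2 Ff, 2 ff → 2 F_ : 2 ff (out of 4)
Looking for: black (B_) and clean (ff)
P(black) = 2/4, P(clean) = 2/4
P(both) = 2/4 × 2/4 = 4/16 = 1/4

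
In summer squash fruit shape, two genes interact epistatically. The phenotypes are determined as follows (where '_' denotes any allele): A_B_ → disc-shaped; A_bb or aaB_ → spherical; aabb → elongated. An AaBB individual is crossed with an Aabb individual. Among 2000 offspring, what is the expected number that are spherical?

Cross: AaBB × Aabb — consider each gene separately:
A gene: Aa × Aa → 1 AA, 2 Aa, 1 aa → 3 A_ : 1 aa (out of 4)
B gene: BB × bb → 4 Bb → 4 B_ (out of 4)
Genotype classes (out of 4 × 4 = 16): A_B_ = 3×4 = 12; aaB_ = 1×4 = 4
Apply the phenotype rules: A_B_ (12) → disc-shaped; aaB_ (4) → spherical
Phenotype counts (out of 16): 12 disc-shaped, 4 spherical
spherical: 4 out of 16 → fraction 1/4
Expected count = 1/4 × 2000 = 500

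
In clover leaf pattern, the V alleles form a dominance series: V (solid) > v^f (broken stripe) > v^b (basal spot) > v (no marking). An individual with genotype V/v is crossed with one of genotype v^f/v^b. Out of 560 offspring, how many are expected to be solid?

Cross: V/v × v^f/v^b
Allele dominance: V > v^f > v^b > v
Offspring genotypes: 1 V/v^f, 1 V/v^b, 1 v^f/v, 1 v^b/v
Phenotype counts: 2 solid, 1 broken stripe, 1 basal spot
solid: 2 out of 4 → fraction 1/2
Expected count = 1/2 × 560 = 280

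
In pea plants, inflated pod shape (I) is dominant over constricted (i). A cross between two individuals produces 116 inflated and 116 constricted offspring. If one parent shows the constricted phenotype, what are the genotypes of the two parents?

Observed offspring: 116 inflated, 116 constricted
The observed ratio simplifies to 1:1. One parent shows constricted, so its genotype must be ii. A 1:1 offspring split requires the other parent to be heterozygous (Ii).
Parent genotypes: ii × Ii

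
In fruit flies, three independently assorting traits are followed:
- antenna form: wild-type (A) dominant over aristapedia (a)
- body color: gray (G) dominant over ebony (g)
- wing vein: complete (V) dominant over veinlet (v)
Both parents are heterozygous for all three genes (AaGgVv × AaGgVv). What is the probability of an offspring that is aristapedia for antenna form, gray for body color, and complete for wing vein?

Trihybrid cross: AaGgVv × AaGgVv
Each trait segregates independently with a 3:1 phenotypic ratio, so each gene contributes 3/4 (dominant) or 1/4 (recessive).
Target: aristapedia (antenna form), gray (body color), complete (wing vein)
Probability = product of independent per-trait probabilities
= 1/4 × 3/4 × 3/4 = 9/64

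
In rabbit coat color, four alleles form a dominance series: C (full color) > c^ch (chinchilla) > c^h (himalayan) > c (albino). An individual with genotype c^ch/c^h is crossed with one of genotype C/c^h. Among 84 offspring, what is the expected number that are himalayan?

Cross: c^ch/c^h × C/c^h
Allele dominance: C > c^ch > c^h > c
Offspring genotypes: 1 C/c^ch, 1 c^ch/c^h, 1 C/c^h, 1 c^h/c^h
Phenotype counts: 2 full color, 1 chinchilla, 1 himalayan
himalayan: 1 out of 4 → fraction 1/4
Expected count = 1/4 × 84 = 21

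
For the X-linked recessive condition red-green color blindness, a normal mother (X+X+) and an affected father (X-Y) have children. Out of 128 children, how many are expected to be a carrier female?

Cross: X+X+ × X-Y
Offspring: 2 X+X-, 2 X+Y
Probability of a carrier female: 2/4 = 1/2
Expected count = 1/2 × 128 = 64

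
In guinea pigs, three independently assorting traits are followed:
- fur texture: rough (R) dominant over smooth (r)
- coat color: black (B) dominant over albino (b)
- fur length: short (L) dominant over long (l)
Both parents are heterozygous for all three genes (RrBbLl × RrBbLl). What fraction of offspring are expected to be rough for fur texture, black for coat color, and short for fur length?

Trihybrid cross: RrBbLl × RrBbLl
Each trait segregates independently with a 3:1 phenotypic ratio, so each gene contributes 3/4 (dominant) or 1/4 (recessive).
Target: rough (fur texture), black (coat color), short (fur length)
Probability = product of independent per-trait probabilities
= 3/4 × 3/4 × 3/4 = 27/64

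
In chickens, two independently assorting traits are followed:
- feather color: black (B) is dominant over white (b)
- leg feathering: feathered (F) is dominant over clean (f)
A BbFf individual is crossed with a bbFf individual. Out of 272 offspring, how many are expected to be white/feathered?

Dihybrid cross BbFf × bbFf — consider each gene separately:
feather color: Bb × bb → 2 Bb, 2 bb → 2 B_ : 2 bb (out of 4)
leg feathering: Ff × Ff → 1 FF, 2 Ff, 1 ff → 3 F_ : 1 ff (out of 4)
Combine (counts out of 4 × 4 = 16): black/feathered (B_F_) = 2×3 = 6; black/clean (B_ff) = 2×1 = 2; white/feathered (bbF_) = 2×3 = 6; white/clean (bbff) = 2×1 = 2
Phenotype counts (out of 16): 6 black/feathered, 2 black/clean, 6 white/feathered, 2 white/clean
white/feathered: 6 out of 16 → fraction 3/8
Expected count = 3/8 × 272 = 102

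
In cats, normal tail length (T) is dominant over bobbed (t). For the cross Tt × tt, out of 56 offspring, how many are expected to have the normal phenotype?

Punnett square for Tt × tt:
Offspring genotypes: 2 Tt, 2 tt
Total offspring: 4
Count with target: 2
Probability: 2/4 = 1/2
Expected count = 1/2 × 56 = 28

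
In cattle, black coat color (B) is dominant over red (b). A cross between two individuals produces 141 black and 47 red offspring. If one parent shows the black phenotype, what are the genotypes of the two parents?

Observed offspring: 141 black, 47 red
The observed ratio simplifies to 3:1. Red (bb) offspring appear, so each parent must contribute one b allele. The parent stated to show black carries B, so it is Bb. The other parent is then either Bb or bb: Bb × bb would give a 1:1 split, whereas Bb × Bb gives 3:1 — matching the data. So both parents are heterozygous (Bb × Bb).
Parent genotypes: Bb × Bb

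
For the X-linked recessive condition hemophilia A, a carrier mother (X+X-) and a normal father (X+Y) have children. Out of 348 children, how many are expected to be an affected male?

Cross: X+X- × X+Y
Offspring: 1 X+X+, 1 X+Y, 1 X+X-, 1 X-Y
Probability of an affected male: 1/4
Expected count = 1/4 × 348 = 87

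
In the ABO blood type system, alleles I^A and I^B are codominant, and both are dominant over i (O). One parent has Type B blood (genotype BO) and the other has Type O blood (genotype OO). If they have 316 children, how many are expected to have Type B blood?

Cross: BO × OO
Possible offspring genotypes: 2 BO, 2 OO
Blood type counts: 2 Type B, 2 Type O
Probability of Type B: 2/4 = 1/2
Expected count = 1/2 × 316 = 158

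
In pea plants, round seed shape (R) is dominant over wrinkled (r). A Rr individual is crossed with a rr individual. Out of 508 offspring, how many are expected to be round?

Punnett square for Rr × rr:
Offspring genotypes: 2 Rr, 2 rr
round: 2, wrinkled: 2
round: 2 out of 4 → fraction 1/2
Expected count = 1/2 × 508 = 254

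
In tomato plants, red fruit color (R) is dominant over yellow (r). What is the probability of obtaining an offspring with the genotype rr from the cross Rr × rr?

Punnett square for Rr × rr:
Offspring genotypes: 2 Rr, 2 rr
Total offspring: 4
Count with target: 2
Probability: 2/4 = 1/2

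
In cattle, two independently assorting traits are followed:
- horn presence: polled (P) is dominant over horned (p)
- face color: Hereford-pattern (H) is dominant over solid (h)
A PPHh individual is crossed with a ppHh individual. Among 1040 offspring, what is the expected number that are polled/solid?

Dihybrid cross PPHh × ppHh — consider each gene separately:
horn presence: PP × pp → 4 Pp → 4 P_ (out of 4)
face color: Hh × Hh → 1 HH, 2 Hh, 1 hh → 3 H_ : 1 hh (out of 4)
Combine (counts out of 4 × 4 = 16): polled/Hereford-pattern (P_H_) = 4×3 = 12; polled/solid (P_hh) = 4×1 = 4
Phenotype counts (out of 16): 12 polled/Hereford-pattern, 4 polled/solid
polled/solid: 4 out of 16 → fraction 1/4
Expected count = 1/4 × 1040 = 260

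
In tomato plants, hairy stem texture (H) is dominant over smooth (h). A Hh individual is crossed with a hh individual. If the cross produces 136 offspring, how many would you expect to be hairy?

Punnett square for Hh × hh:
Offspring genotypes: 2 Hh, 2 hh
hairy: 2, smooth: 2
hairy: 2 out of 4 → fraction 1/2
Expected count = 1/2 × 136 = 68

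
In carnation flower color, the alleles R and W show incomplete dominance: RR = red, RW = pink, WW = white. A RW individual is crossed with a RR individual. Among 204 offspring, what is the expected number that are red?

Punnett square for RW × RR:
Offspring genotypes: 2 RR, 2 RW
Phenotype counts: 2 red, 2 pink
red: 2 out of 4 → fraction 1/2
Expected count = 1/2 × 204 = 102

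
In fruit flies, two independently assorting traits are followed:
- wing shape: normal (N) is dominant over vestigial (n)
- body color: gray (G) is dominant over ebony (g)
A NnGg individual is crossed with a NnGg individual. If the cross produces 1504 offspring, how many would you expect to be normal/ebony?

Dihybrid cross NnGg × NnGg — consider each gene separately:
wing shape: Nn × Nn → 1 NN, 2 Nn, 1 nn → 3 N_ : 1 nn (out of 4)
body color: Gg × Gg → 1 GG, 2 Gg, 1 gg → 3 G_ : 1 gg (out of 4)
Combine (counts out of 4 × 4 = 16): normal/gray (N_G_) = 3×3 = 9; normal/ebony (N_gg) = 3×1 = 3; vestigial/gray (nnG_) = 1×3 = 3; vestigial/ebony (nngg) = 1×1 = 1
Phenotype counts (out of 16): 9 normal/gray, 3 normal/ebony, 3 vestigial/gray, 1 vestigial/ebony
normal/ebony: 3 out of 16 → fraction 3/16
Expected count = 3/16 × 1504 = 282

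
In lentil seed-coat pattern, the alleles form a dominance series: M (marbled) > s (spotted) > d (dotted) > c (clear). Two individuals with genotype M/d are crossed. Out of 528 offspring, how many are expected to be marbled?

Cross: M/d × M/d
Allele dominance: M > s > d > c
Offspring genotypes: 1 M/M, 2 M/d, 1 d/d
Phenotype counts: 3 marbled, 1 dotted
marbled: 3 out of 4 → fraction 3/4
Expected count = 3/4 × 528 = 396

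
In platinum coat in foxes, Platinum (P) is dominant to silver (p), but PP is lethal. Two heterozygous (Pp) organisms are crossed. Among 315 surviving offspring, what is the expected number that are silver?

Cross: Pp × Pp
Punnett square offspring (before lethality): 1 PP, 2 Pp, 1 pp
The PP genotype is lethal (embryos die); surviving offspring: 2 Pp, 1 pp
silver: 1 out of 3 → fraction 1/3
Expected count = 1/3 × 315 = 105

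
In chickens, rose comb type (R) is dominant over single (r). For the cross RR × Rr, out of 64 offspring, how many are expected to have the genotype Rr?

Punnett square for RR × Rr:
Offspring genotypes: 2 RR, 2 Rr
Total offspring: 4
Count with target: 2
Probability: 2/4 = 1/2
Expected count = 1/2 × 64 = 32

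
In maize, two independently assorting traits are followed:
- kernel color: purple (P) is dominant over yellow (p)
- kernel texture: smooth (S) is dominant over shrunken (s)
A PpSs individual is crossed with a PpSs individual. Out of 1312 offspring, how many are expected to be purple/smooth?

Dihybrid cross PpSs × PpSs — consider each gene separately:
kernel color: Pp × Pp → 1 PP, 2 Pp, 1 pp → 3 P_ : 1 pp (out of 4)
kernel texture: Ss × Ss → 1 SS, 2 Ss, 1 ss → 3 S_ : 1 ss (out of 4)
Combine (counts out of 4 × 4 = 16): purple/smooth (P_S_) = 3×3 = 9; purple/shrunken (P_ss) = 3×1 = 3; yellow/smooth (ppS_) = 1×3 = 3; yellow/shrunken (ppss) = 1×1 = 1
Phenotype counts (out of 16): 9 purple/smooth, 3 purple/shrunken, 3 yellow/smooth, 1 yellow/shrunken
purple/smooth: 9 out of 16 → fraction 9/16
Expected count = 9/16 × 1312 = 738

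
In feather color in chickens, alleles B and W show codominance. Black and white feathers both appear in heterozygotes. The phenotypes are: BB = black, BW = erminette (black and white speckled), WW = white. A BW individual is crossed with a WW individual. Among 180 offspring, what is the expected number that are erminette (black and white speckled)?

Punnett square for BW × WW:
Offspring genotypes: 2 BW, 2 WW
Phenotype counts: 2 erminette (black and white speckled), 2 white
erminette (black and white speckled): 2 out of 4 → fraction 1/2
Expected count = 1/2 × 180 = 90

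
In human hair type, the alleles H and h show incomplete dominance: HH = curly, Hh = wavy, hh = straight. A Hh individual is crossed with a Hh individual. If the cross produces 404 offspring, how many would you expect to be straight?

Punnett square for Hh × Hh:
Offspring genotypes: 1 HH, 2 Hh, 1 hh
Phenotype counts: 1 curly, 2 wavy, 1 straight
straight: 1 out of 4 → fraction 1/4
Expected count = 1/4 × 404 = 101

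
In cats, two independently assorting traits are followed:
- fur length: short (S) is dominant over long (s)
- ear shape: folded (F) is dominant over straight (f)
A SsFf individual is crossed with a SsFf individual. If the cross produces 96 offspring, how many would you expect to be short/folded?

Dihybrid cross SsFf × SsFf — consider each gene separately:
fur length: Ss × Ss → 1 SS, 2 Ss, 1 ss → 3 S_ : 1 ss (out of 4)
ear shape: Ff × Ff → 1 FF, 2 Ff, 1 ff → 3 F_ : 1 ff (out of 4)
Combine (counts out of 4 × 4 = 16): short/folded (S_F_) = 3×3 = 9; short/straight (S_ff) = 3×1 = 3; long/folded (ssF_) = 1×3 = 3; long/straight (ssff) = 1×1 = 1
Phenotype counts (out of 16): 9 short/folded, 3 short/straight, 3 long/folded, 1 long/straight
short/folded: 9 out of 16 → fraction 9/16
Expected count = 9/16 × 96 = 54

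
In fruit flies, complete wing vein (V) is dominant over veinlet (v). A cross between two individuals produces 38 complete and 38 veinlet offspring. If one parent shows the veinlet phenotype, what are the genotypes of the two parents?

Observed offspring: 38 complete, 38 veinlet
The observed ratio simplifies to 1:1. One parent shows veinlet, so its genotype must be vv. A 1:1 offspring split requires the other parent to be heterozygous (Vv).
Parent genotypes: vv × Vv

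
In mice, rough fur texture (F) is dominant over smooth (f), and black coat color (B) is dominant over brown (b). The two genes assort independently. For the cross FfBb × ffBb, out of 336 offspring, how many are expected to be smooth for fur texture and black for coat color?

Dihybrid cross FfBb × ffBb — consider each gene separately:
fur texture: Ff × ff → 2 Ff, 2 ff → 2 F_ : 2 ff (out of 4)
coat color: Bb × Bb → 1 BB, 2 Bb, 1 bb → 3 B_ : 1 bb (out of 4)
Looking for: smooth (ff) and black (B_)
P(smooth) = 2/4, P(black) = 3/4
P(both) = 2/4 × 3/4 = 6/16 = 3/8
Expected count = 3/8 × 336 = 126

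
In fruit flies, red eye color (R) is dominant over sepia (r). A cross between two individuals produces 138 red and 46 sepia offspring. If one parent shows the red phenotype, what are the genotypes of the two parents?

Observed offspring: 138 red, 46 sepia
The observed ratio simplifies to 3:1. Sepia (rr) offspring appear, so each parent must contribute one r allele. The parent stated to show red carries R, so it is Rr. The other parent is then either Rr or rr: Rr × rr would give a 1:1 split, whereas Rr × Rr gives 3:1 — matching the data. So both parents are heterozygous (Rr × Rr).
Parent genotypes: Rr × Rr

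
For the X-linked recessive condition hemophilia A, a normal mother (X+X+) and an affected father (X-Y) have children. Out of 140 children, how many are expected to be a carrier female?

Cross: X+X+ × X-Y
Offspring: 2 X+X-, 2 X+Y
Probability of a carrier female: 2/4 = 1/2
Expected count = 1/2 × 140 = 70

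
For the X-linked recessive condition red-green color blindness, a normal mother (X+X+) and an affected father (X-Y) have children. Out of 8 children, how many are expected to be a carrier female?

Cross: X+X+ × X-Y
Offspring: 2 X+X-, 2 X+Y
Probability of a carrier female: 2/4 = 1/2
Expected count = 1/2 × 8 = 4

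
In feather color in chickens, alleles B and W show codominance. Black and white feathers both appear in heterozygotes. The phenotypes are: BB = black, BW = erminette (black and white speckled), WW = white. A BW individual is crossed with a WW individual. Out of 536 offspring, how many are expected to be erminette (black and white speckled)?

Punnett square for BW × WW:
Offspring genotypes: 2 BW, 2 WW
Phenotype counts: 2 erminette (black and white speckled), 2 white
erminette (black and white speckled): 2 out of 4 → fraction 1/2
Expected count = 1/2 × 536 = 268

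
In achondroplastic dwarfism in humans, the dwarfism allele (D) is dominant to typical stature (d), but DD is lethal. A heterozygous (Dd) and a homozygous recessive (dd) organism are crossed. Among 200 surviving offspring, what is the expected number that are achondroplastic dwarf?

Cross: Dd × dd
Punnett square offspring (before lethality): 2 Dd, 2 dd
No DD offspring are produced in this cross.
achondroplastic dwarf: 2 out of 4 → fraction 1/2
Expected count = 1/2 × 200 = 100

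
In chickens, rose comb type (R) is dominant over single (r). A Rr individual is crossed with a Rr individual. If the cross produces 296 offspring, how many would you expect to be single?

Punnett square for Rr × Rr:
Offspring genotypes: 1 RR, 2 Rr, 1 rr
rose: 3, single: 1
single: 1 out of 4 → fraction 1/4
Expected count = 1/4 × 296 = 74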